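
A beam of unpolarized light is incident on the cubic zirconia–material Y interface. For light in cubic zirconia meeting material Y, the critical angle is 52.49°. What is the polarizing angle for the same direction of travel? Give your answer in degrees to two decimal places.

θ_B ≈ 38.42°

n₂/n₁ = sin θ_c = sin 52.49° = 0.7932.
tan θ_B equals the same ratio, so θ_B = arctan(0.7932) = 38.42°.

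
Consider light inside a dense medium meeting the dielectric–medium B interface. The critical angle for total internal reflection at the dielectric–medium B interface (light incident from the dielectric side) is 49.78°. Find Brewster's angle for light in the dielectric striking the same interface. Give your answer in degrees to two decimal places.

θ_B ≈ 37.36°

At the critical angle sin θ_c = n₂/n₁, giving n₂/n₁ = sin 49.78° = 0.7636.
Then tan θ_B = n₂/n₁ = 0.7636, so θ_B = arctan 0.7636 = 37.36°.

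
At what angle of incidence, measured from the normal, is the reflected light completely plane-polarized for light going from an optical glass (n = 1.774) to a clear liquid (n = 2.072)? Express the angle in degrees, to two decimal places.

The reflected p-component vanishes when tan θ_B = n₂/n₁.
Brewster's condition: tan θ_B = n₂/n₁ = 2.072/1.774 = 1.1680.
θ_B = arctan(1.1680) = 49.43°.

θ_B ≈ 49.43°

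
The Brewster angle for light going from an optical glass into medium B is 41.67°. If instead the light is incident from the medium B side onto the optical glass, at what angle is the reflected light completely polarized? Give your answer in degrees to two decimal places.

tan θ_B' = n₁/n₂ = 1/tan θ_B, so θ_B' = 90° − θ_B.
θ_B' = 90° − 41.67° = 48.33°.

θ_B' ≈ 48.33°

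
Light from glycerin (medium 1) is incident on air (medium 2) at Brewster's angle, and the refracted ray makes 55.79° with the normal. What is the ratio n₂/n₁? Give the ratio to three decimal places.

n₂/n₁ ≈ 0.680

θ_B + θ_t = 90°, so θ_B = 90° − 55.79° = 34.21°.
tan θ_B = n₂/n₁, so n₂/n₁ = tan 34.21° = 0.680.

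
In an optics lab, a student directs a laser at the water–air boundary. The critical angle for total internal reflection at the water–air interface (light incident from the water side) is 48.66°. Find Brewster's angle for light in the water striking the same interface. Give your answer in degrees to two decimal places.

n₂/n₁ = sin θ_c = sin 48.66° = 0.7508.
tan θ_B equals the same ratio, so θ_B = arctan(0.7508) = 36.90°.

θ_B ≈ 36.90°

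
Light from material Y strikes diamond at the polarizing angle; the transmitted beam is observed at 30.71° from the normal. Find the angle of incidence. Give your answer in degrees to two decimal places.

Since the reflected and refracted rays are at right angles at the polarizing angle, θ_B + θ_t = 90°.
So θ_B = 90° − θ_t = 90° − 30.71° = 59.29°.

θ_B ≈ 59.29°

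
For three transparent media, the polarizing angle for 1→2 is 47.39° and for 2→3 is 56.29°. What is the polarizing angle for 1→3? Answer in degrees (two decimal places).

tan θ_B(1→2) = n₂/n₁ = tan 47.39° = 1.0871.
tan θ_B(2→3) = n₃/n₂ = tan 56.29° = 1.4989.
So n₃/n₁ = (n₂/n₁)(n₃/n₂) = 1.0871 × 1.4989 = 1.6294.
θ_B(1→3) = arctan(1.6294) = 58.46°.

θ_B ≈ 58.46°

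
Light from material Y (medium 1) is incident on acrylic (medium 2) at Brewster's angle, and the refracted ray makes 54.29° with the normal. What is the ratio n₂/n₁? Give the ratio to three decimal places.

At Brewster incidence θ_B = 90° − θ_t = 90° − 54.29° = 35.71°.
tan θ_B = n₂/n₁, so n₂/n₁ = tan 35.71° = 0.719.

n₂/n₁ ≈ 0.719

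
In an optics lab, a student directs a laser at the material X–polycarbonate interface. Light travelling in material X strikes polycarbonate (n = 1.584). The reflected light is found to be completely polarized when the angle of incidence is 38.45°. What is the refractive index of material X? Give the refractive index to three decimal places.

n ≈ 1.995

At the Brewster angle, tan θ_B = n₂/n₁ with n₁ on the incident side (material X) and n₂ on the transmitted side (polycarbonate).
n₁ = n₂ / tan θ_B = 1.584 / tan 38.45° = 1.995.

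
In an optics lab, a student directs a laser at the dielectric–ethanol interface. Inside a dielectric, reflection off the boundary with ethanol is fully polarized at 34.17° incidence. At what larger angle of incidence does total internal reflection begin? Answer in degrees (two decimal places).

tan θ_B = n₂/n₁ = tan 34.17° = 0.6788.
Total internal reflection: sin θ_c = n₂/n₁ = 0.6788.
θ_c = arcsin(0.6788) = 42.75°.

θ_c ≈ 42.75°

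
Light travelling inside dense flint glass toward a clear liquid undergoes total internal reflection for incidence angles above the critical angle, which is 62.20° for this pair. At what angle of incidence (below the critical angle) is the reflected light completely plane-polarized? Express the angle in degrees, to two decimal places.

At the critical angle sin θ_c = n₂/n₁, giving n₂/n₁ = sin 62.20° = 0.8846.
Then tan θ_B = n₂/n₁ = 0.8846, so θ_B = arctan 0.8846 = 41.50°.

θ_B ≈ 41.50°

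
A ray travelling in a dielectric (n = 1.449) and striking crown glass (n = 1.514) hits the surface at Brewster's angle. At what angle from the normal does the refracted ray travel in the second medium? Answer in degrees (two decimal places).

First find Brewster's angle: tan θ_B = 1.514/1.449 = 1.0449, giving θ_B = 46.26°.
The refracted ray is perpendicular to the reflected ray, so θ_t = 90° − θ_B = 43.74°.

θ_t ≈ 43.74°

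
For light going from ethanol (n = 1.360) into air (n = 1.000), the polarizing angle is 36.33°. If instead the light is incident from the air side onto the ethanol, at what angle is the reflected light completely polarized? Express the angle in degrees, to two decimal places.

θ_B' ≈ 53.67°

tan θ_B' = n₁/n₂ = 1/tan θ_B, so θ_B' = 90° − θ_B.
θ_B' = 90° − 36.33° = 53.67°.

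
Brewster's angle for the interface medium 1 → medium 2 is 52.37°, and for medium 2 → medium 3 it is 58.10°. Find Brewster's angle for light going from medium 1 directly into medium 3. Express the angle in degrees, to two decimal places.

θ_B ≈ 64.37°

n₂/n₁ = tan 52.37° = 1.2971 and n₃/n₂ = tan 58.10° = 1.6066.
So n₃/n₁ = (n₂/n₁)(n₃/n₂) = 1.2971 × 1.6066 = 2.0839.
θ_B(1→3) = arctan(2.0839) = 64.37°.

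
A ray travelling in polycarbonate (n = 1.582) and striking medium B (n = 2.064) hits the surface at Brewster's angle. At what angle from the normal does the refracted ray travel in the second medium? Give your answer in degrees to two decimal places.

θ_t ≈ 37.47°

First find Brewster's angle: tan θ_B = 2.064/1.582 = 1.3047, giving θ_B = 52.53°.
At Brewster's angle the reflected and refracted rays are perpendicular, so θ_t = 90° − θ_B = 90° − 52.53° = 37.47°.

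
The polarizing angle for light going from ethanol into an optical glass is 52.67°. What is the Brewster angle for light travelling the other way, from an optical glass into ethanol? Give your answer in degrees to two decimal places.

θ_B' ≈ 37.33°

The two Brewster angles are complementary: θ_B' = 90° − θ_B = 90° − 52.67° = 37.33°.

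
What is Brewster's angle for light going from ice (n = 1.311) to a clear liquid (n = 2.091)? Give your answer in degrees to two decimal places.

The reflected p-component vanishes when tan θ_B = n₂/n₁.
Here n₂/n₁ = 2.091/1.311 = 1.5950, and Brewster's law gives tan θ_B = n₂/n₁.
So θ_B = arctan 1.5950 = 57.91°.

θ_B ≈ 57.91°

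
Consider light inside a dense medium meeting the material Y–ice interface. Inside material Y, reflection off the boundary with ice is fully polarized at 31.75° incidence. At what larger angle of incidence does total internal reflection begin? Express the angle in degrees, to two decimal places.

From Brewster, n₂/n₁ = tan θ_B = tan 31.75° = 0.6188.
Then sin θ_c = n₂/n₁ = 0.6188, so θ_c = arcsin 0.6188 = 38.23°.

θ_c ≈ 38.23°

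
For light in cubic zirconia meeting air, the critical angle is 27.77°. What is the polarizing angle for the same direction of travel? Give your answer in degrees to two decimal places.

θ_B ≈ 24.98°

n₂/n₁ = sin θ_c = sin 27.77° = 0.4659.
tan θ_B equals the same ratio, so θ_B = arctan(0.4659) = 24.98°.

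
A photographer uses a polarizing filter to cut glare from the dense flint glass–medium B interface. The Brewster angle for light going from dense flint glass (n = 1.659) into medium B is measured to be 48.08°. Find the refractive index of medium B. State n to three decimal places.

Brewster's law: tan θ_B = n₂/n₁ (light incident in dense flint glass, refracted into medium B).
n₂ = n₁ tan θ_B = 1.659 × tan 48.08° = 1.848.

n ≈ 1.848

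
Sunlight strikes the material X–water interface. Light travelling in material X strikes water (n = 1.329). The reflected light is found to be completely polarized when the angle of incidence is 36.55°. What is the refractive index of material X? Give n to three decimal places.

Full polarization of the reflected beam means tan θ_B = n₂/n₁, where n₁ is the incident medium (material X).
n₁ = n₂ / tan θ_B = 1.329 / tan 36.55° = 1.793.

n ≈ 1.793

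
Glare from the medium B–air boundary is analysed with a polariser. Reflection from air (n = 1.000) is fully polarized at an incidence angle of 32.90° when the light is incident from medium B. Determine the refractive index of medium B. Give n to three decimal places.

Brewster's law: tan θ_B = n₂/n₁ (light incident in medium B, refracted into air).
n₁ = n₂ / tan θ_B = 1.000 / tan 32.90° = 1.546.

n ≈ 1.546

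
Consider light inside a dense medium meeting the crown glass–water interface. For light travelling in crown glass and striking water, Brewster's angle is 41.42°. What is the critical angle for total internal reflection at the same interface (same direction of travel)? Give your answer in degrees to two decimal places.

θ_c ≈ 61.91°

From Brewster, n₂/n₁ = tan θ_B = tan 41.42° = 0.8822.
Then sin θ_c = n₂/n₁ = 0.8822, so θ_c = arcsin 0.8822 = 61.91°.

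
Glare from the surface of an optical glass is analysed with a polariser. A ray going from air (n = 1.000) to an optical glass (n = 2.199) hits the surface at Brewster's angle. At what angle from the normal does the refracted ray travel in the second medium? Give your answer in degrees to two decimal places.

First find Brewster's angle: tan θ_B = 2.199/1.000 = 2.1990, giving θ_B = 65.55°.
Since θ_B + θ_t = 90° at Brewster incidence, θ_t = 90° − 65.55° = 24.45°.

θ_t ≈ 24.45°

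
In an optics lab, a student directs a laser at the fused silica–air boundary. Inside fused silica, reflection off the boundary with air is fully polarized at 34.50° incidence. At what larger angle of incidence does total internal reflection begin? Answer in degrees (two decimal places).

tan θ_B = n₂/n₁ = tan 34.50° = 0.6873.
Total internal reflection: sin θ_c = n₂/n₁ = 0.6873.
θ_c = arcsin(0.6873) = 43.42°.

θ_c ≈ 43.42°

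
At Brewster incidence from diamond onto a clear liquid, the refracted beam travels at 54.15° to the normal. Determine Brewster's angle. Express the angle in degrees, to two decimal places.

θ_B ≈ 35.85°

Brewster's condition makes the reflected and refracted beams perpendicular: θ_B + θ_t = 90°.
θ_B = 90° − 54.15° = 35.85°.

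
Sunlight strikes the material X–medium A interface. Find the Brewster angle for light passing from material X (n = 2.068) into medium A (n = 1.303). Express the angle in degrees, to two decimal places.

θ_B ≈ 32.21°

Here n₂/n₁ = 1.303/2.068 = 0.6301, and Brewster's law gives tan θ_B = n₂/n₁. Taking the arctangent, θ_B = 32.21°.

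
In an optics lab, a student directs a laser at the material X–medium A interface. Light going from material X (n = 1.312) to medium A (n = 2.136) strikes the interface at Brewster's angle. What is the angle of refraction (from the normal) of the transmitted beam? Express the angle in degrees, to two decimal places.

θ_t ≈ 31.56°

tan θ_B = n₂/n₁ = 2.136/1.312 = 1.6280, so θ_B = 58.44°.
The refracted ray is perpendicular to the reflected ray, so θ_t = 90° − θ_B = 31.56°.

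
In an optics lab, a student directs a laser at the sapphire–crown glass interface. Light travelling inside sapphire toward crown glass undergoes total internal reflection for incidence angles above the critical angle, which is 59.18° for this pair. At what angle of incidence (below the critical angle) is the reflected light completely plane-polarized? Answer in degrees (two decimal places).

θ_B ≈ 40.66°

n₂/n₁ = sin θ_c = sin 59.18° = 0.8588.
tan θ_B equals the same ratio, so θ_B = arctan(0.8588) = 40.66°.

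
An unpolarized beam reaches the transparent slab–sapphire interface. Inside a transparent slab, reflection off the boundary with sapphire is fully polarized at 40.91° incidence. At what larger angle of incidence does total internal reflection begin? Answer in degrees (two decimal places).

From Brewster, n₂/n₁ = tan θ_B = tan 40.91° = 0.8665.
Then sin θ_c = n₂/n₁ = 0.8665, so θ_c = arcsin 0.8665 = 60.06°.

θ_c ≈ 60.06°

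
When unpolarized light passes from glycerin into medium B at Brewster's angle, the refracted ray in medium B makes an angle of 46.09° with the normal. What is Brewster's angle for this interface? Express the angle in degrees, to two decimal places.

Brewster's condition makes the reflected and refracted beams perpendicular: θ_B + θ_t = 90°.
So θ_B = 90° − θ_t = 90° − 46.09° = 43.91°.

θ_B ≈ 43.91°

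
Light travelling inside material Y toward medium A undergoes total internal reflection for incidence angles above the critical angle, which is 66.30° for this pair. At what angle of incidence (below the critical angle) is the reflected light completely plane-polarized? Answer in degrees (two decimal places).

n₂/n₁ = sin θ_c = sin 66.30° = 0.9157.
tan θ_B equals the same ratio, so θ_B = arctan(0.9157) = 42.48°.

θ_B ≈ 42.48°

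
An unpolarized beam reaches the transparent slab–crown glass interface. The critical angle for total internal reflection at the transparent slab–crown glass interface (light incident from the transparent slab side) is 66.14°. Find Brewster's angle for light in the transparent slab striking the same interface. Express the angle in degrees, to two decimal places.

θ_B ≈ 42.44°

At the critical angle sin θ_c = n₂/n₁, giving n₂/n₁ = sin 66.14° = 0.9145.
Then tan θ_B = n₂/n₁ = 0.9145, so θ_B = arctan 0.9145 = 42.44°.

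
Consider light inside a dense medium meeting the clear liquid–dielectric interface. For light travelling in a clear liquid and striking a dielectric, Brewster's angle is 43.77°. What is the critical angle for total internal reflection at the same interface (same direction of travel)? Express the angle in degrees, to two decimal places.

From Brewster, n₂/n₁ = tan θ_B = tan 43.77° = 0.9580.
Then sin θ_c = n₂/n₁ = 0.9580, so θ_c = arcsin 0.9580 = 73.33°.

θ_c ≈ 73.33°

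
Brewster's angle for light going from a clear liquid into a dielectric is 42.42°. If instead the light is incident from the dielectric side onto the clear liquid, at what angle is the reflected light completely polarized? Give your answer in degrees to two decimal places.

θ_B' ≈ 47.58°

The two Brewster angles are complementary: θ_B' = 90° − θ_B = 90° − 42.42° = 47.58°.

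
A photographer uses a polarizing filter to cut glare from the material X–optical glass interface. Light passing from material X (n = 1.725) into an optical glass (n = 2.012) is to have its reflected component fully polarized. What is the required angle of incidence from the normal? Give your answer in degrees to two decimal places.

The reflected p-component vanishes when tan θ_B = n₂/n₁.
Brewster's condition: tan θ_B = n₂/n₁ = 2.012/1.725 = 1.1664. Taking the arctangent, θ_B = 49.39°.

θ_B ≈ 49.39°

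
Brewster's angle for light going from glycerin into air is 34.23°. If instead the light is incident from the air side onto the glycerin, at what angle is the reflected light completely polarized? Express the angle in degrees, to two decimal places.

Reversing the direction swaps n₁ and n₂, so tan θ_B' = 1/tan θ_B and θ_B' = 90° − θ_B.
Hence θ_B' = 90° − 34.23° = 55.77°.

θ_B' ≈ 55.77°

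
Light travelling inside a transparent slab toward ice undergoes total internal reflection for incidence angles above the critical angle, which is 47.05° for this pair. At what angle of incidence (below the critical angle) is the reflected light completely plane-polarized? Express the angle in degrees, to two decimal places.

θ_B ≈ 36.20°

n₂/n₁ = sin θ_c = sin 47.05° = 0.7319.
tan θ_B equals the same ratio, so θ_B = arctan(0.7319) = 36.20°.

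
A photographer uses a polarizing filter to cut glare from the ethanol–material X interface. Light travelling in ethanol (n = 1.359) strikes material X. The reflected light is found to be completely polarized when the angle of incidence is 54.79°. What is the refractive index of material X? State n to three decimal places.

Full polarization of the reflected beam means tan θ_B = n₂/n₁, where n₁ is the incident medium (ethanol).
n₂ = n₁ tan θ_B = 1.359 × tan 54.79° = 1.926.

n ≈ 1.926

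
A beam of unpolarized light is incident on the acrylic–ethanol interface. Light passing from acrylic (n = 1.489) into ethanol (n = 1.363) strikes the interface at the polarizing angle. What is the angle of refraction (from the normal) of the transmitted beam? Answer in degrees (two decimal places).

First find Brewster's angle: tan θ_B = 1.363/1.489 = 0.9154, giving θ_B = 42.47°.
The refracted ray is perpendicular to the reflected ray, so θ_t = 90° − θ_B = 47.53°.

θ_t ≈ 47.53°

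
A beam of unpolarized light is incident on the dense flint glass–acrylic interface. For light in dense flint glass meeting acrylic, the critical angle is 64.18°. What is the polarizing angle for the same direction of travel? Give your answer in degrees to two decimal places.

θ_B ≈ 41.99°

n₂/n₁ = sin θ_c = sin 64.18° = 0.9002.
tan θ_B equals the same ratio, so θ_B = arctan(0.9002) = 41.99°.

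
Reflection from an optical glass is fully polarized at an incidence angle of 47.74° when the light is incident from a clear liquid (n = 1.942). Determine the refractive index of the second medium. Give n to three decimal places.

n ≈ 2.137

At the polarizing angle, tan θ_B = n₂/n₁ with n₁ on the incident side (a clear liquid) and n₂ on the transmitted side (an optical glass).
n₂ = n₁ tan θ_B = 1.942 × tan 47.74° = 2.137.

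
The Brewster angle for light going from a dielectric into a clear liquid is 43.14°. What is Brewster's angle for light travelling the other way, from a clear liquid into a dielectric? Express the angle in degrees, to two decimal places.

tan θ_B' = n₁/n₂ = 1/tan θ_B, so θ_B' = 90° − θ_B.
θ_B' = 90° − 43.14° = 46.86°.

θ_B' ≈ 46.86°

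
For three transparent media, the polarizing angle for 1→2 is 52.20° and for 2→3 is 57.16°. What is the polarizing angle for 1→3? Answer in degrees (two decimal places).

Each Brewster angle gives a ratio: n₂/n₁ = tan 52.20° = 1.2892, n₃/n₂ = tan 57.16° = 1.5493.
Multiplying, n₃/n₁ = 1.2892 × 1.5493 = 1.9974, and θ_B(1→3) = arctan 1.9974 = 63.40°.

θ_B ≈ 63.40°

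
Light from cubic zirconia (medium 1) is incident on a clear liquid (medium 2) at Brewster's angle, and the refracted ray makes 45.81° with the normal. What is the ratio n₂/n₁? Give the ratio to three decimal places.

At Brewster incidence θ_B = 90° − θ_t = 90° − 45.81° = 44.19°.
tan θ_B = n₂/n₁, so n₂/n₁ = tan 44.19° = 0.972.

n₂/n₁ ≈ 0.972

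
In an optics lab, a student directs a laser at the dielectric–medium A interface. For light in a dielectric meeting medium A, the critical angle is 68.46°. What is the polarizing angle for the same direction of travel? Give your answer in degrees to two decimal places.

θ_B ≈ 42.93°

sin θ_c = n₂/n₁, so n₂/n₁ = sin 68.46° = 0.9302.
Brewster: tan θ_B = n₂/n₁ = 0.9302.
θ_B = arctan(0.9302) = 42.93°.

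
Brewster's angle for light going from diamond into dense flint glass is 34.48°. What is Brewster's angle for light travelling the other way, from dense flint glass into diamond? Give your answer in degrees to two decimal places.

θ_B' ≈ 55.52°

The two Brewster angles are complementary: θ_B' = 90° − θ_B = 90° − 34.48° = 55.52°.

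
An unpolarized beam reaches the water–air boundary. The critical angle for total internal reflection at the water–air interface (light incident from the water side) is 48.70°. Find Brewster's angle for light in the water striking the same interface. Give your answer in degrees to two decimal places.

At the critical angle sin θ_c = n₂/n₁, giving n₂/n₁ = sin 48.70° = 0.7513.
Then tan θ_B = n₂/n₁ = 0.7513, so θ_B = arctan 0.7513 = 36.92°.

θ_B ≈ 36.92°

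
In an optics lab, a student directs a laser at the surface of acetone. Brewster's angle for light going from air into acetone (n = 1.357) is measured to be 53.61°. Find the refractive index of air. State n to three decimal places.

Full polarization of the reflected beam means tan θ_B = n₂/n₁, where n₁ is the incident medium (air).
n₁ = n₂ / tan θ_B = 1.357 / tan 53.61° = 1.000.

n ≈ 1.000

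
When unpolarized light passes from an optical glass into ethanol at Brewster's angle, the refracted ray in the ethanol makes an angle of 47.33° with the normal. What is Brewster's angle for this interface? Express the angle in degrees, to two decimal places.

Since the reflected and refracted rays are at right angles at the polarizing angle, θ_B + θ_t = 90°.
θ_B = 90° − 47.33° = 42.67°.

θ_B ≈ 42.67°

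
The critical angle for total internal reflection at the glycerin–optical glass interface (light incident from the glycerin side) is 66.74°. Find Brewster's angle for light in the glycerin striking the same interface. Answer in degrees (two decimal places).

θ_B ≈ 42.57°

At the critical angle sin θ_c = n₂/n₁, giving n₂/n₁ = sin 66.74° = 0.9187.
Then tan θ_B = n₂/n₁ = 0.9187, so θ_B = arctan 0.9187 = 42.57°.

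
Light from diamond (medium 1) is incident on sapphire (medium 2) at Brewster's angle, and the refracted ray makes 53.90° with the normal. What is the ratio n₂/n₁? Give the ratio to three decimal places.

n₂/n₁ ≈ 0.729

At Brewster incidence θ_B = 90° − θ_t = 90° − 53.90° = 36.10°.
tan θ_B = n₂/n₁, so n₂/n₁ = tan 36.10° = 0.729.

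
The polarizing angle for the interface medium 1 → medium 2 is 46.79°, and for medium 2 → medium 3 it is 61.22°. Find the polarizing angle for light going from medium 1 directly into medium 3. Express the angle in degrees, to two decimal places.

θ_B ≈ 62.71°

tan θ_B(1→2) = n₂/n₁ = tan 46.79° = 1.0645.
tan θ_B(2→3) = n₃/n₂ = tan 61.22° = 1.8205.
So n₃/n₁ = (n₂/n₁)(n₃/n₂) = 1.0645 × 1.8205 = 1.9380.
θ_B(1→3) = arctan(1.9380) = 62.71°.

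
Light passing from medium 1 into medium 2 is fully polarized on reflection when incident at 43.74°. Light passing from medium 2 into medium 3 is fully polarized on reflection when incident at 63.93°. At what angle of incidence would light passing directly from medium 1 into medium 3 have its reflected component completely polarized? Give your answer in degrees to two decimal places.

Each Brewster angle gives a ratio: n₂/n₁ = tan 43.74° = 0.9570, n₃/n₂ = tan 63.93° = 2.0440.
Multiplying, n₃/n₁ = 0.9570 × 2.0440 = 1.9560, and θ_B(1→3) = arctan 1.9560 = 62.92°.

θ_B ≈ 62.92°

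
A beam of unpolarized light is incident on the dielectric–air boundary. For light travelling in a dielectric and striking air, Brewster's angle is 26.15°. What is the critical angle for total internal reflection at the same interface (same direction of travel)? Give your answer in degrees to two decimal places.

θ_c ≈ 29.40°

From Brewster, n₂/n₁ = tan θ_B = tan 26.15° = 0.4910.
Then sin θ_c = n₂/n₁ = 0.4910, so θ_c = arcsin 0.4910 = 29.40°.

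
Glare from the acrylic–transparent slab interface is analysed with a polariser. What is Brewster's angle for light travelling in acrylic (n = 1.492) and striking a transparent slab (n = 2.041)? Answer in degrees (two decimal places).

θ_B ≈ 53.83°

The reflected p-component vanishes when tan θ_B = n₂/n₁.
Here n₂/n₁ = 2.041/1.492 = 1.3680, and Brewster's law gives tan θ_B = n₂/n₁.
So θ_B = arctan 1.3680 = 53.83°.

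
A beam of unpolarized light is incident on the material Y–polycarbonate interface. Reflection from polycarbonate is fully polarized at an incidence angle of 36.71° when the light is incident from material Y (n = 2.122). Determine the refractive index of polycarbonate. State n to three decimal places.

n ≈ 1.582

Brewster's law: tan θ_B = n₂/n₁ (light incident in material Y, refracted into polycarbonate).
n₂ = n₁ tan θ_B = 2.122 × tan 36.71° = 1.582.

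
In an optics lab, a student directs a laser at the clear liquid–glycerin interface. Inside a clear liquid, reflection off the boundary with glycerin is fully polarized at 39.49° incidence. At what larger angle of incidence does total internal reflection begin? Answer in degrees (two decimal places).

θ_c ≈ 55.49°

n₂/n₁ = tan 39.49° = 0.8240; the critical angle satisfies sin θ_c = n₂/n₁.
θ_c = arcsin(0.8240) = 55.49°.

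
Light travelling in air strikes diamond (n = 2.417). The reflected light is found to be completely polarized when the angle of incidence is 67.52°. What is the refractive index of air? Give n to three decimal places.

n ≈ 1.000

Brewster's law: tan θ_B = n₂/n₁ (light incident in air, refracted into diamond).
n₁ = n₂ / tan θ_B = 2.417 / tan 67.52° = 1.000.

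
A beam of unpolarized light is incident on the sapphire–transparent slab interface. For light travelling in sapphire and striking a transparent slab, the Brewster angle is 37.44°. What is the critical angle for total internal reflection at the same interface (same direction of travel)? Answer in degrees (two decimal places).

θ_c ≈ 49.97°

From Brewster, n₂/n₁ = tan θ_B = tan 37.44° = 0.7657.
Then sin θ_c = n₂/n₁ = 0.7657, so θ_c = arcsin 0.7657 = 49.97°.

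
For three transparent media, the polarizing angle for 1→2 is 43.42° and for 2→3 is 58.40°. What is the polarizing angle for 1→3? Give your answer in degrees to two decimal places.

θ_B ≈ 56.97°

Each Brewster angle gives a ratio: n₂/n₁ = tan 43.42° = 0.9463, n₃/n₂ = tan 58.40° = 1.6255.
n₃/n₁ = 1.5382. Then tan θ_B(1→3) = n₃/n₁, so θ_B(1→3) = arctan(1.5382) = 56.97°.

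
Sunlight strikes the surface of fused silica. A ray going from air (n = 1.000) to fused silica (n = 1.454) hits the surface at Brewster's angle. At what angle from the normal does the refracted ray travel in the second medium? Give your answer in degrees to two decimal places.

θ_t ≈ 34.52°

tan θ_B = n₂/n₁ = 1.454/1.000 = 1.4540, so θ_B = 55.48°.
Since θ_B + θ_t = 90° at Brewster incidence, θ_t = 90° − 55.48° = 34.52°.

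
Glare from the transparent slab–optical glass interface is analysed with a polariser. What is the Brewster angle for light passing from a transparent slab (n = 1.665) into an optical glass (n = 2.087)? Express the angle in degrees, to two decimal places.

The reflected p-component vanishes when tan θ_B = n₂/n₁.
Here n₂/n₁ = 2.087/1.665 = 1.2535, and Brewster's law gives tan θ_B = n₂/n₁.
So θ_B = arctan 1.2535 = 51.42°.

θ_B ≈ 51.42°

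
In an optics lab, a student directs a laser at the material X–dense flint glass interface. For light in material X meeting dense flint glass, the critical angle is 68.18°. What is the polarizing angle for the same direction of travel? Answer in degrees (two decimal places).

θ_B ≈ 42.87°

sin θ_c = n₂/n₁, so n₂/n₁ = sin 68.18° = 0.9284.
Brewster: tan θ_B = n₂/n₁ = 0.9284.
θ_B = arctan(0.9284) = 42.87°.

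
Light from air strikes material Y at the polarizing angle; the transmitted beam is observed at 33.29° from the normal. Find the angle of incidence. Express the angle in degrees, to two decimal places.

θ_B ≈ 56.71°

Since the reflected and refracted rays are at right angles at the polarizing angle, θ_B + θ_t = 90°.
So θ_B = 90° − θ_t = 90° − 33.29° = 56.71°.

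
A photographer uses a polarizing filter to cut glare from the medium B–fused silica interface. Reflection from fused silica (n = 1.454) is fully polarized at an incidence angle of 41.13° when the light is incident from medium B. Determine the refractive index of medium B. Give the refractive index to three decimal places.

n ≈ 1.665

Brewster's law: tan θ_B = n₂/n₁ (light incident in medium B, refracted into fused silica).
n₁ = n₂ / tan θ_B = 1.454 / tan 41.13° = 1.665.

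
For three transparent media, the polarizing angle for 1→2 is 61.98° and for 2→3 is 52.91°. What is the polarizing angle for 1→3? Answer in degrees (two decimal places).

Each Brewster angle gives a ratio: n₂/n₁ = tan 61.98° = 1.8791, n₃/n₂ = tan 52.91° = 1.3227.
So n₃/n₁ = (n₂/n₁)(n₃/n₂) = 1.8791 × 1.3227 = 2.4856.
θ_B(1→3) = arctan(2.4856) = 68.08°.

θ_B ≈ 68.08°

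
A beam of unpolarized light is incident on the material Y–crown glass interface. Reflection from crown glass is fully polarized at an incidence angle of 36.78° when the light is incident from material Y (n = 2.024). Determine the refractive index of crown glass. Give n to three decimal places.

Brewster's law: tan θ_B = n₂/n₁ (light incident in material Y, refracted into crown glass).
n₂ = n₁ tan θ_B = 2.024 × tan 36.78° = 1.513.

n ≈ 1.513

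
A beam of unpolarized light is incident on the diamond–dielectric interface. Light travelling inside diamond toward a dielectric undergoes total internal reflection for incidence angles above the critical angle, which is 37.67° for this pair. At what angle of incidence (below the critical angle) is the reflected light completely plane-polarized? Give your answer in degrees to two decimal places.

At the critical angle sin θ_c = n₂/n₁, giving n₂/n₁ = sin 37.67° = 0.6111.
Then tan θ_B = n₂/n₁ = 0.6111, so θ_B = arctan 0.6111 = 31.43°.

θ_B ≈ 31.43°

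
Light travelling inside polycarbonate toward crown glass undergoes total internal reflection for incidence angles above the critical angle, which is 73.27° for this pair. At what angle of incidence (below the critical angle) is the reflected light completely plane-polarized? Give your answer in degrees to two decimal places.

θ_B ≈ 43.76°

At the critical angle sin θ_c = n₂/n₁, giving n₂/n₁ = sin 73.27° = 0.9577.
Then tan θ_B = n₂/n₁ = 0.9577, so θ_B = arctan 0.9577 = 43.76°.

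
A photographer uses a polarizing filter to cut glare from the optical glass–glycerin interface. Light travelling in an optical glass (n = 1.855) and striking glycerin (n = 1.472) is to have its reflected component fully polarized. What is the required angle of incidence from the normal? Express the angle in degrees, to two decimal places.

θ_B ≈ 38.43°

Here n₂/n₁ = 1.472/1.855 = 0.7935, and Brewster's law gives tan θ_B = n₂/n₁.
So θ_B = arctan 0.7935 = 38.43°.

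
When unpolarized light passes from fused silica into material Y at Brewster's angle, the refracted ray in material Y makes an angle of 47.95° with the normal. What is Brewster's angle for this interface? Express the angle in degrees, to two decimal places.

At Brewster's angle the reflected and refracted rays are perpendicular, so θ_B + θ_t = 90°.
θ_B = 90° − 47.95° = 42.05°.

θ_B ≈ 42.05°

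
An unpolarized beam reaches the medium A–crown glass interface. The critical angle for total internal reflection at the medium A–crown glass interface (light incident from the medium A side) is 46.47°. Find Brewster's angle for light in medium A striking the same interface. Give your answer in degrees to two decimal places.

θ_B ≈ 35.94°

sin θ_c = n₂/n₁, so n₂/n₁ = sin 46.47° = 0.7250.
Brewster: tan θ_B = n₂/n₁ = 0.7250.
θ_B = arctan(0.7250) = 35.94°.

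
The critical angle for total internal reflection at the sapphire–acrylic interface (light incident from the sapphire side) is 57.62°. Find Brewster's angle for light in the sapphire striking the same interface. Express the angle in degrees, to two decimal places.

θ_B ≈ 40.18°

n₂/n₁ = sin θ_c = sin 57.62° = 0.8445.
tan θ_B equals the same ratio, so θ_B = arctan(0.8445) = 40.18°.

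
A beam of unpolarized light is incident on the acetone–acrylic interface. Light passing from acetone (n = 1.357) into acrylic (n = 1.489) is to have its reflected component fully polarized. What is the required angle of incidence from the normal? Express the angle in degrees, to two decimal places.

At Brewster's angle the reflected and refracted rays are perpendicular, which with Snell's law gives tan θ_B = n₂/n₁.
Here n₂/n₁ = 1.489/1.357 = 1.0973, and Brewster's law gives tan θ_B = n₂/n₁. Taking the arctangent, θ_B = 47.66°.

θ_B ≈ 47.66°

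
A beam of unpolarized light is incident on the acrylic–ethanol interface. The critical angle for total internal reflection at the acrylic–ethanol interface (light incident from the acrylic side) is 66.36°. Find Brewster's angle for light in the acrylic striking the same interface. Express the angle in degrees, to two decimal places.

n₂/n₁ = sin θ_c = sin 66.36° = 0.9161.
tan θ_B equals the same ratio, so θ_B = arctan(0.9161) = 42.49°.

θ_B ≈ 42.49°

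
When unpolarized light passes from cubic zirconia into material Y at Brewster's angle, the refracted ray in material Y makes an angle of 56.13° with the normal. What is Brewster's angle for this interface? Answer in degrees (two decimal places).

At Brewster's angle the reflected and refracted rays are perpendicular, so θ_B + θ_t = 90°.
θ_B = 90° − 56.13° = 33.87°.

θ_B ≈ 33.87°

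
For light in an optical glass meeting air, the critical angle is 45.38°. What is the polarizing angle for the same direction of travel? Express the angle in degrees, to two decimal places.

θ_B ≈ 35.44°

n₂/n₁ = sin θ_c = sin 45.38° = 0.7118.
tan θ_B equals the same ratio, so θ_B = arctan(0.7118) = 35.44°.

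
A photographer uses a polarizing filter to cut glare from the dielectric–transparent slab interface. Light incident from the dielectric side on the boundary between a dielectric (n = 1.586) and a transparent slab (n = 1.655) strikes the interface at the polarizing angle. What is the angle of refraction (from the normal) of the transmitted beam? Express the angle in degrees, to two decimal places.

θ_t ≈ 43.78°

θ_B = arctan(n₂/n₁) = arctan(1.655/1.586) = 46.22°.
Since θ_B + θ_t = 90° at Brewster incidence, θ_t = 90° − 46.22° = 43.78°.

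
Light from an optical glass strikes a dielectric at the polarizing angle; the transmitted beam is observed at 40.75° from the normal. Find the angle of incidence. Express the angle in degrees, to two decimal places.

θ_B ≈ 49.25°

At Brewster's angle the reflected and refracted rays are perpendicular, so θ_B + θ_t = 90°.
So θ_B = 90° − θ_t = 90° − 40.75° = 49.25°.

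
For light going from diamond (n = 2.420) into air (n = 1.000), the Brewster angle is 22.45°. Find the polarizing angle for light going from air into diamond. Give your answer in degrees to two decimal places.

θ_B' ≈ 67.55°

Reversing the direction swaps n₁ and n₂, so tan θ_B' = 1/tan θ_B and θ_B' = 90° − θ_B.
Hence θ_B' = 90° − 22.45° = 67.55°.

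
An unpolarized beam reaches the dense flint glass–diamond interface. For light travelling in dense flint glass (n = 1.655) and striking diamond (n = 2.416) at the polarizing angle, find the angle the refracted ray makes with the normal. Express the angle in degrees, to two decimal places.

θ_t ≈ 34.41°

First find Brewster's angle: tan θ_B = 2.416/1.655 = 1.4598, giving θ_B = 55.59°.
At Brewster's angle the reflected and refracted rays are perpendicular, so θ_t = 90° − θ_B = 90° − 55.59° = 34.41°.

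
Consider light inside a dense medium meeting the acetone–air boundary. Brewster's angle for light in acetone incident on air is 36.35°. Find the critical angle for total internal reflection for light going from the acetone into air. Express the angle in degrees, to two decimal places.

θ_c ≈ 47.38°

From Brewster, n₂/n₁ = tan θ_B = tan 36.35° = 0.7359.
Then sin θ_c = n₂/n₁ = 0.7359, so θ_c = arcsin 0.7359 = 47.38°.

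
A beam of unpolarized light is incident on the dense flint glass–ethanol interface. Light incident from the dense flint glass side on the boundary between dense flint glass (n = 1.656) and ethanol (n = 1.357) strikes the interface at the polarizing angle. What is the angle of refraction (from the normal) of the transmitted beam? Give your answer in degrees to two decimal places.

tan θ_B = n₂/n₁ = 1.357/1.656 = 0.8194, so θ_B = 39.33°.
Since θ_B + θ_t = 90° at Brewster incidence, θ_t = 90° − 39.33° = 50.67°.

θ_t ≈ 50.67°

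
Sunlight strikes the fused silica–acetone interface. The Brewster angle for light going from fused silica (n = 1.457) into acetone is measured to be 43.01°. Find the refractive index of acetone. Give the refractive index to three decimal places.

At the Brewster angle, tan θ_B = n₂/n₁ with n₁ on the incident side (fused silica) and n₂ on the transmitted side (acetone).
n₂ = n₁ tan θ_B = 1.457 × tan 43.01° = 1.359.

n ≈ 1.359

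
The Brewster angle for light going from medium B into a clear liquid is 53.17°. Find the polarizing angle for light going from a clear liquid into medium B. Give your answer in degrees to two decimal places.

θ_B' ≈ 36.83°

The two Brewster angles are complementary: θ_B' = 90° − θ_B = 90° − 53.17° = 36.83°.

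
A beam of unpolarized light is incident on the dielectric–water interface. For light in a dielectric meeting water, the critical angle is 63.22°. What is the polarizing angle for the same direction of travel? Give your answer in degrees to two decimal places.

θ_B ≈ 41.76°

n₂/n₁ = sin θ_c = sin 63.22° = 0.8927.
tan θ_B equals the same ratio, so θ_B = arctan(0.8927) = 41.76°.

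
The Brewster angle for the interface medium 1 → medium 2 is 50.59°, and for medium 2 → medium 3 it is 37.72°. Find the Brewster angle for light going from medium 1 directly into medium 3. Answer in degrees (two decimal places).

n₂/n₁ = tan 50.59° = 1.2170 and n₃/n₂ = tan 37.72° = 0.7734.
Multiplying, n₃/n₁ = 1.2170 × 0.7734 = 0.9413, and θ_B(1→3) = arctan 0.9413 = 43.27°.

θ_B ≈ 43.27°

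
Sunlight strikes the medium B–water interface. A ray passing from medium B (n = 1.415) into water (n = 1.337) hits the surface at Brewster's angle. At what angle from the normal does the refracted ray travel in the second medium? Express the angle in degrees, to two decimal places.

First find Brewster's angle: tan θ_B = 1.337/1.415 = 0.9449, giving θ_B = 43.38°.
Since θ_B + θ_t = 90° at Brewster incidence, θ_t = 90° − 43.38° = 46.62°.

θ_t ≈ 46.62°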